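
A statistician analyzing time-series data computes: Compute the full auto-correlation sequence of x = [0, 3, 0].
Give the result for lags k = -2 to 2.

r_xx[k] = sum_m x[m]*x[m+k], indexed from 0, for k = -2 to 2:
  r_xx[-2] = x[2]*x[0] = 0
  r_xx[-1] = x[1]*x[0] + x[2]*x[1] = 0
  r_xx[0] = x[0]*x[0] + x[1]*x[1] + x[2]*x[2] = 9
  r_xx[1] = x[0]*x[1] + x[1]*x[2] = 0
  r_xx[2] = x[0]*x[2] = 0
r_xx = [0, 0, 9, 0, 0]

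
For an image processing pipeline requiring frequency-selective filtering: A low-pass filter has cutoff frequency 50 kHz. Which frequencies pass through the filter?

A low-pass filter passes all frequencies below the cutoff frequency 50 kHz and attenuates higher frequencies.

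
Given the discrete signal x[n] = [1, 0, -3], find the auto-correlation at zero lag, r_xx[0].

The auto-correlation at zero lag r_xx[0] equals the signal energy.
r_xx[0] = sum of x[n]^2 = 1^2 + 0^2 + (-3)^2
= 1 + 0 + 9 = 10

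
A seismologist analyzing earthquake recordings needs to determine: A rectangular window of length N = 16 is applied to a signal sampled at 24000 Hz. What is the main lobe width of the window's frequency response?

For a rectangular window of length N,
the main lobe width in frequency is 2*f_s/N.
= 2*24000/16 = 3000 Hz
This determines the minimum frequency separation for resolving two sinusoids.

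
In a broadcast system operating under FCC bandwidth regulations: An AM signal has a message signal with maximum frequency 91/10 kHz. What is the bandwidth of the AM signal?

In AM (double-sideband), the bandwidth is twice the message frequency.
BW = 2 * f_m = 2 * 91/10 kHz = 91/5 kHz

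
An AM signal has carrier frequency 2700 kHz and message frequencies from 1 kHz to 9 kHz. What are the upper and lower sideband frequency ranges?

Upper sideband (USB) = fc + [fm_low, fm_high] = 2700 + [1, 9] = [2701, 2709] kHz
Lower sideband (LSB) = fc - [fm_high, fm_low] = 2700 - [9, 1] = [2691, 2699] kHz
Total occupied spectrum: 2691 kHz to 2709 kHz (plus carrier at 2700 kHz)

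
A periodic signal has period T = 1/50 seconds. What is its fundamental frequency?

The fundamental frequency is the reciprocal of the period.
f = 1/T = 1/(1/50) = 50 Hz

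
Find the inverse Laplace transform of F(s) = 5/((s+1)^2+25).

Standard pair: w/((s+a)^2+w^2) <-> e^(-at)*sin(wt)*u(t)
With a=1, w=5: f(t) = e^(-t)*sin(5t)*u(t)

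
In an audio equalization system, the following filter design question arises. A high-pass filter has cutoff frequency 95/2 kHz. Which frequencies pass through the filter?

A high-pass filter passes all frequencies above the cutoff frequency 95/2 kHz and attenuates lower frequencies.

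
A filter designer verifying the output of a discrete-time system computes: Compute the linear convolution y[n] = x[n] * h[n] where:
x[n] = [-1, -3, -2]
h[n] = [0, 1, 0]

y[n] = sum_k x[k]*h[n-k]. Output length = len(x) + len(h) - 1 = 3 + 3 - 1 = 5.
y[0] = -1*0 = 0
y[1] = -3*0 + -1*1 = -1
y[2] = -2*0 + -3*1 + -1*0 = -3
y[3] = -2*1 + -3*0 = -2
y[4] = -2*0 = 0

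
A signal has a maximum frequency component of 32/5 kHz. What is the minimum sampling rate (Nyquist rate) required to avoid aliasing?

By the Nyquist-Shannon sampling theorem,
the minimum sampling rate (Nyquist rate) must be at least 2 * f_max.
Nyquist rate = 2 * 32/5 kHz = 64/5 kHz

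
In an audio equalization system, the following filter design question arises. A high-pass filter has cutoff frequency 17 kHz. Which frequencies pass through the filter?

A high-pass filter passes all frequencies above the cutoff frequency 17 kHz and attenuates lower frequencies.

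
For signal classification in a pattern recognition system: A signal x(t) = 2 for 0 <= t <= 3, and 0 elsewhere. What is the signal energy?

Energy = integral of |x(t)|^2 dt over the signal duration
= 2^2 * 3 = 4 * 3 = 12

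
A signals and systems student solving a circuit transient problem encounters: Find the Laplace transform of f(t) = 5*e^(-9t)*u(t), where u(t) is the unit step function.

Standard Laplace transform pair:
e^(-at)*u(t) <-> 1/(s+a)
With a = 9: L{5*e^(-9t)*u(t)} = 5/(s+9), ROC: Re(s) > -9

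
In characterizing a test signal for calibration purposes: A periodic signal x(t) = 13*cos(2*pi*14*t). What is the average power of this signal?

Average power of A*cos(wt) is A^2/2.
P = 13^2 / 2 = 169/2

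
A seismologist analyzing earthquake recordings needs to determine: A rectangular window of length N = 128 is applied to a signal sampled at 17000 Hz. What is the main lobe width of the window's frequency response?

For a rectangular window of length N,
the main lobe width in frequency is 2*f_s/N.
= 2*17000/128 = 2125/8 Hz
This determines the minimum frequency separation for resolving two sinusoids.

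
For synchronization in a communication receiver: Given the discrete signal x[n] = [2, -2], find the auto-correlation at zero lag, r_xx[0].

The auto-correlation at zero lag r_xx[0] equals the signal energy.
r_xx[0] = sum of x[n]^2 = 2^2 + (-2)^2
= 4 + 4 = 8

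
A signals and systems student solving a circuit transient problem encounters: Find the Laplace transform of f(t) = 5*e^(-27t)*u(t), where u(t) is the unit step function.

Standard Laplace transform pair:
e^(-at)*u(t) <-> 1/(s+a)
With a = 27: L{5*e^(-27t)*u(t)} = 5/(s+27), ROC: Re(s) > -27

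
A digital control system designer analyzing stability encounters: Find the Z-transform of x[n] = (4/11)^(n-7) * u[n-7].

Time-shifting property: if X(z) = Z{x[n]}, then Z{x[n-d]} = z^(-d) * X(z)
X(z) = z/(z - 4/11) for x[n] = (4/11)^n * u[n]
Z{x[n-7]} = z^(-7) * z/(z - 4/11) = z^(-6)/(z - 4/11)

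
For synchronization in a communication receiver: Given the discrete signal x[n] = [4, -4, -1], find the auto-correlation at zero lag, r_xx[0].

The auto-correlation at zero lag r_xx[0] equals the signal energy.
r_xx[0] = sum of x[n]^2 = 4^2 + (-4)^2 + (-1)^2
= 16 + 16 + 1 = 33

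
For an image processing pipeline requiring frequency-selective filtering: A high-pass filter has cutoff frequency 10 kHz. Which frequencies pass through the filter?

A high-pass filter passes all frequencies above the cutoff frequency 10 kHz and attenuates lower frequencies.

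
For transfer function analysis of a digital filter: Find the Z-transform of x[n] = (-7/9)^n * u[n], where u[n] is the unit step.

The Z-transform of a^n * u[n] is z/(z-a) for |z| > |a|.
Here a = -7/9, so X(z) = z/(z - (-7/9)) = 9z/(9z + 7)
ROC: |z| > 7/9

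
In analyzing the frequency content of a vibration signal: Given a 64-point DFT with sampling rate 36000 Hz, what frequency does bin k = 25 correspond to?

The frequency of DFT bin k is: f_k = k * f_s / N
f_25 = 25 * 36000 / 64 = 28125/2 Hz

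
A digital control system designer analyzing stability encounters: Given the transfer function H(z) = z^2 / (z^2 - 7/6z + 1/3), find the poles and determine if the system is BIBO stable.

Poles are roots of the denominator: z^2 - 7/6z + 1/3 = 0.
Quadratic formula: z = [-(-7/6) +/- sqrt((-7/6)^2 - 4*(1/3))] / 2
Discriminant = 49/36 - 4/3 = 1/36; sqrt = 1/6.
z = (7/6 +/- 1/6) / 2 => z = 2/3 or z = 1/2.
|p1| = 2/3, |p2| = 1/2.
For BIBO stability, all poles must lie inside the unit circle (|p| < 1).
System is STABLE since both |p| < 1.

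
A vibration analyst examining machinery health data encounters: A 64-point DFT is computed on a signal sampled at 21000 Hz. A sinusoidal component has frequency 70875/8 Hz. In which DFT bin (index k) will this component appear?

DFT frequency resolution = f_s/N = 21000/64 = 2625/8 Hz
Bin index k = f_signal / resolution = 70875/8 / 2625/8 = 27
The signal frequency 70875/8 Hz falls in DFT bin k = 27.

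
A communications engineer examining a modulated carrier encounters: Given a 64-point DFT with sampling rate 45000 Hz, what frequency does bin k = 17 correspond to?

The frequency of DFT bin k is: f_k = k * f_s / N
f_17 = 17 * 45000 / 64 = 95625/8 Hz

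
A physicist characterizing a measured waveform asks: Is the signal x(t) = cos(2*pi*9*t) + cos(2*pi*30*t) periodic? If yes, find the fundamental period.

f1 = 9 Hz, f2 = 30 Hz
Period T1 = 1/9, T2 = 1/30
Ratio T1/T2 = 30/9, which is rational.
The signal is periodic with fundamental period T = 1/GCD(9,30) = 1/3 s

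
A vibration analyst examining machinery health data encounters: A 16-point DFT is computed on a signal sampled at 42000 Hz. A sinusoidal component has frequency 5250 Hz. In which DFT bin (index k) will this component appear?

DFT frequency resolution = f_s/N = 42000/16 = 2625 Hz
Bin index k = f_signal / resolution = 5250 / 2625 = 2
The signal frequency 5250 Hz falls in DFT bin k = 2.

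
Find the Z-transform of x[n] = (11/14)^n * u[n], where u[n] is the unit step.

The Z-transform of a^n * u[n] is z/(z-a) for |z| > |a|.
Here a = 11/14, so X(z) = z/(z - (11/14)) = 14z/(14z - 11)
ROC: |z| > 11/14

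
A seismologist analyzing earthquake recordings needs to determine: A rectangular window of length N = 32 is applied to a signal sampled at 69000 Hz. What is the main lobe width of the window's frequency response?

For a rectangular window of length N,
the main lobe width in frequency is 2*f_s/N.
= 2*69000/32 = 8625/2 Hz
This determines the minimum frequency separation for resolving two sinusoids.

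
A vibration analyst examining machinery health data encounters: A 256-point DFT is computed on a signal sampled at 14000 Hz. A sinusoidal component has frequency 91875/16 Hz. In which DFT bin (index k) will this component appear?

DFT frequency resolution = f_s/N = 14000/256 = 875/16 Hz
Bin index k = f_signal / resolution = 91875/16 / 875/16 = 105
The signal frequency 91875/16 Hz falls in DFT bin k = 105.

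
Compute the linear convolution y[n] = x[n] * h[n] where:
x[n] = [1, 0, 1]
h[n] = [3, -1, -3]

y[n] = sum_k x[k]*h[n-k]. Output length = len(x) + len(h) - 1 = 3 + 3 - 1 = 5.
y[0] = 1*3 = 3
y[1] = 0*3 + 1*-1 = -1
y[2] = 1*3 + 0*-1 + 1*-3 = 0
y[3] = 1*-1 + 0*-3 = -1
y[4] = 1*-3 = -3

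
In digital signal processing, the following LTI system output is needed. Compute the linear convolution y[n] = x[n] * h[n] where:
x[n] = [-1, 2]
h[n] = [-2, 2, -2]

y[n] = sum_k x[k]*h[n-k]. Output length = len(x) + len(h) - 1 = 2 + 3 - 1 = 4.
y[0] = -1*-2 = 2
y[1] = 2*-2 + -1*2 = -6
y[2] = 2*2 + -1*-2 = 6
y[3] = 2*-2 = -4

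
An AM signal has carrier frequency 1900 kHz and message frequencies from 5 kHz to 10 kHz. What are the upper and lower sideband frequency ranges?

Upper sideband (USB) = fc + [fm_low, fm_high] = 1900 + [5, 10] = [1905, 1910] kHz
Lower sideband (LSB) = fc - [fm_high, fm_low] = 1900 - [10, 5] = [1890, 1895] kHz
Total occupied spectrum: 1890 kHz to 1910 kHz (plus carrier at 1900 kHz)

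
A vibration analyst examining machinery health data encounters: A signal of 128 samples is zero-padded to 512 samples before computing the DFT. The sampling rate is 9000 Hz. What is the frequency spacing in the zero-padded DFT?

Original DFT: N = 128, resolution = f_s/N = 9000/128 = 1125/16 Hz
Zero-padded DFT: N = 512, resolution = f_s/N = 9000/512 = 1125/64 Hz
Zero-padding interpolates the spectrum (finer frequency grid)
but does NOT improve the true spectral resolution (ability to resolve close frequencies).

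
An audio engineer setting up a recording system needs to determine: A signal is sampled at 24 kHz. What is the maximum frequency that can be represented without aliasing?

The maximum frequency that can be represented without aliasing
is the Nyquist frequency: f_max = f_s / 2 = 24 kHz / 2 = 12 kHz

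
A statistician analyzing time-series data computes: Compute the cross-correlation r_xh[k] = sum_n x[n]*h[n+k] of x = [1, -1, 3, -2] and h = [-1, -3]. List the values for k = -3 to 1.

Both sequences indexed from 0 and zero outside their support.
Lags with overlap: k = -3 to 1.
  r_xh[-3] = x[3]*h[0] = 2
  r_xh[-2] = x[2]*h[0] + x[3]*h[1] = 3
  r_xh[-1] = x[1]*h[0] + x[2]*h[1] = -8
  r_xh[0] = x[0]*h[0] + x[1]*h[1] = 2
  r_xh[1] = x[0]*h[1] = -3
r_xh = [2, 3, -8, 2, -3] (for k = -3, ..., 1)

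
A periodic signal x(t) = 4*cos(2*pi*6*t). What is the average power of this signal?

Average power of A*cos(wt) is A^2/2.
P = 4^2 / 2 = 16/2 = 8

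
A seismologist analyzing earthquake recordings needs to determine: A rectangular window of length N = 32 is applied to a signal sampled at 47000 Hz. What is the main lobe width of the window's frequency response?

For a rectangular window of length N,
the main lobe width in frequency is 2*f_s/N.
= 2*47000/32 = 5875/2 Hz
This determines the minimum frequency separation for resolving two sinusoids.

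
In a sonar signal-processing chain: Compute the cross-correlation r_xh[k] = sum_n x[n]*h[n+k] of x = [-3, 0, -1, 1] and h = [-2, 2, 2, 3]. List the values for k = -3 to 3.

Both sequences indexed from 0 and zero outside their support.
Lags with overlap: k = -3 to 3.
  r_xh[-3] = x[3]*h[0] = -2
  r_xh[-2] = x[2]*h[0] + x[3]*h[1] = 4
  r_xh[-1] = x[1]*h[0] + x[2]*h[1] + x[3]*h[2] = 0
  r_xh[0] = x[0]*h[0] + x[1]*h[1] + x[2]*h[2] + x[3]*h[3] = 7
  r_xh[1] = x[0]*h[1] + x[1]*h[2] + x[2]*h[3] = -9
  r_xh[2] = x[0]*h[2] + x[1]*h[3] = -6
  r_xh[3] = x[0]*h[3] = -9
r_xh = [-2, 4, 0, 7, -9, -6, -9] (for k = -3, ..., 3)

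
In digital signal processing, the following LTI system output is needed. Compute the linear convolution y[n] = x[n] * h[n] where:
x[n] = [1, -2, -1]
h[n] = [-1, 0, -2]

y[n] = sum_k x[k]*h[n-k]. Output length = len(x) + len(h) - 1 = 3 + 3 - 1 = 5.
y[0] = 1*-1 = -1
y[1] = -2*-1 + 1*0 = 2
y[2] = -1*-1 + -2*0 + 1*-2 = -1
y[3] = -1*0 + -2*-2 = 4
y[4] = -1*-2 = 2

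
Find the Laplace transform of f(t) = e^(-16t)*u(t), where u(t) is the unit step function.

Standard Laplace transform pair:
e^(-at)*u(t) <-> 1/(s+a)
With a = 16: L{e^(-16t)*u(t)} = 1/(s+16), ROC: Re(s) > -16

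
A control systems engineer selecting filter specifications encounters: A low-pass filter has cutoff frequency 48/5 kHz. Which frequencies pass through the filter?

A low-pass filter passes all frequencies below the cutoff frequency 48/5 kHz and attenuates higher frequencies.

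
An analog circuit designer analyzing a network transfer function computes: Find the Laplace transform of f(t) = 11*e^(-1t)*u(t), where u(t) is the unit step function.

Standard Laplace transform pair:
e^(-at)*u(t) <-> 1/(s+a)
With a = 1: L{11*e^(-1t)*u(t)} = 11/(s+1), ROC: Re(s) > -1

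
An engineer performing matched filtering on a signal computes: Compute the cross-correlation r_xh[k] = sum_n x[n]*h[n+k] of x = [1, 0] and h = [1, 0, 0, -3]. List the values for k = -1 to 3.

Both sequences indexed from 0 and zero outside their support.
Lags with overlap: k = -1 to 3.
  r_xh[-1] = x[1]*h[0] = 0
  r_xh[0] = x[0]*h[0] + x[1]*h[1] = 1
  r_xh[1] = x[0]*h[1] + x[1]*h[2] = 0
  r_xh[2] = x[0]*h[2] + x[1]*h[3] = 0
  r_xh[3] = x[0]*h[3] = -3
r_xh = [0, 1, 0, 0, -3] (for k = -1, ..., 3)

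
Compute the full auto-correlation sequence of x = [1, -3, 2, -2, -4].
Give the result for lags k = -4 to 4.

r_xx[k] = sum_m x[m]*x[m+k], indexed from 0, for k = -4 to 4:
  r_xx[-4] = x[4]*x[0] = -4
  r_xx[-3] = x[3]*x[0] + x[4]*x[1] = 10
  r_xx[-2] = x[2]*x[0] + x[3]*x[1] + x[4]*x[2] = 0
  r_xx[-1] = x[1]*x[0] + x[2]*x[1] + x[3]*x[2] + x[4]*x[3] = -5
  r_xx[0] = x[0]*x[0] + x[1]*x[1] + x[2]*x[2] + x[3]*x[3] + x[4]*x[4] = 34
  r_xx[1] = x[0]*x[1] + x[1]*x[2] + x[2]*x[3] + x[3]*x[4] = -5
  r_xx[2] = x[0]*x[2] + x[1]*x[3] + x[2]*x[4] = 0
  r_xx[3] = x[0]*x[3] + x[1]*x[4] = 10
  r_xx[4] = x[0]*x[4] = -4
r_xx = [-4, 10, 0, -5, 34, -5, 0, 10, -4]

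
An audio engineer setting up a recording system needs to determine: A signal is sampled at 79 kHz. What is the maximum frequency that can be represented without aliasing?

The maximum frequency that can be represented without aliasing
is the Nyquist frequency: f_max = f_s / 2 = 79 kHz / 2 = 79/2 kHz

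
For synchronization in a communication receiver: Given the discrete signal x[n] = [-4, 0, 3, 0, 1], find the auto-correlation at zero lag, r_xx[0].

The auto-correlation at zero lag r_xx[0] equals the signal energy.
r_xx[0] = sum of x[n]^2 = (-4)^2 + 0^2 + 3^2 + 0^2 + 1^2
= 16 + 0 + 9 + 0 + 1 = 26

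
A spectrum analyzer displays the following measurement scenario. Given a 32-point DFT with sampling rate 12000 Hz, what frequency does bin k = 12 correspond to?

The frequency of DFT bin k is: f_k = k * f_s / N
f_12 = 12 * 12000 / 32 = 4500 Hz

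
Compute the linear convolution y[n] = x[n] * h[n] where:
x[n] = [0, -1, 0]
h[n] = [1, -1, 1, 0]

y[n] = sum_k x[k]*h[n-k]. Output length = len(x) + len(h) - 1 = 3 + 4 - 1 = 6.
y[0] = 0*1 = 0
y[1] = -1*1 + 0*-1 = -1
y[2] = 0*1 + -1*-1 + 0*1 = 1
y[3] = 0*-1 + -1*1 + 0*0 = -1
y[4] = 0*1 + -1*0 = 0
y[5] = 0*0 = 0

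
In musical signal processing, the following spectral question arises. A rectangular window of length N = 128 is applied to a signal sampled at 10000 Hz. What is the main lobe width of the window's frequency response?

For a rectangular window of length N,
the main lobe width in frequency is 2*f_s/N.
= 2*10000/128 = 625/4 Hz
This determines the minimum frequency separation for resolving two sinusoids.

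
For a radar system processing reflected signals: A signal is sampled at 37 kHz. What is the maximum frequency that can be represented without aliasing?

The maximum frequency that can be represented without aliasing
is the Nyquist frequency: f_max = f_s / 2 = 37 kHz / 2 = 37/2 kHz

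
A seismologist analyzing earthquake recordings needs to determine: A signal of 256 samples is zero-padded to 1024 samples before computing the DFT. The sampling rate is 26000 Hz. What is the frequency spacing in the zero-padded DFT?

Original DFT: N = 256, resolution = f_s/N = 26000/256 = 1625/16 Hz
Zero-padded DFT: N = 1024, resolution = f_s/N = 26000/1024 = 1625/64 Hz
Zero-padding interpolates the spectrum (finer frequency grid)
but does NOT improve the true spectral resolution (ability to resolve close frequencies).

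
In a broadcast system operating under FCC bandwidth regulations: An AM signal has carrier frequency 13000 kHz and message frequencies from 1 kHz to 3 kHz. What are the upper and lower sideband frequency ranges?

Upper sideband (USB) = fc + [fm_low, fm_high] = 13000 + [1, 3] = [13001, 13003] kHz
Lower sideband (LSB) = fc - [fm_high, fm_low] = 13000 - [3, 1] = [12997, 12999] kHz
Total occupied spectrum: 12997 kHz to 13003 kHz (plus carrier at 13000 kHz)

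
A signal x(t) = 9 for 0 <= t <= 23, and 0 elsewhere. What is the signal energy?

Energy = integral of |x(t)|^2 dt over the signal duration
= 9^2 * 23 = 81 * 23 = 1863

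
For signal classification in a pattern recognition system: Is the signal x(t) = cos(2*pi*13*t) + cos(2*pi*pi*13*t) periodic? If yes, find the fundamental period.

f1 = 13 Hz, f2 = 13*pi Hz
Ratio f2/f1 = pi, which is irrational.
Since the frequency ratio is irrational, no common period exists.
The signal is not periodic.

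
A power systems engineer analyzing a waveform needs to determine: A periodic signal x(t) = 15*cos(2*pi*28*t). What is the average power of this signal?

Average power of A*cos(wt) is A^2/2.
P = 15^2 / 2 = 225/2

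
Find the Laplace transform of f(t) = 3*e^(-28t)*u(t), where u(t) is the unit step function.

Standard Laplace transform pair:
e^(-at)*u(t) <-> 1/(s+a)
With a = 28: L{3*e^(-28t)*u(t)} = 3/(s+28), ROC: Re(s) > -28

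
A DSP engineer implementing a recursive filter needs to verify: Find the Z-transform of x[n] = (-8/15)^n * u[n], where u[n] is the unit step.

The Z-transform of a^n * u[n] is z/(z-a) for |z| > |a|.
Here a = -8/15, so X(z) = z/(z - (-8/15)) = 15z/(15z + 8)
ROC: |z| > 8/15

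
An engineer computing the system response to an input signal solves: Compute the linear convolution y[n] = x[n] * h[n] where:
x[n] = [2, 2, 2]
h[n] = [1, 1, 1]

y[n] = sum_k x[k]*h[n-k]. Output length = len(x) + len(h) - 1 = 3 + 3 - 1 = 5.
y[0] = 2*1 = 2
y[1] = 2*1 + 2*1 = 4
y[2] = 2*1 + 2*1 + 2*1 = 6
y[3] = 2*1 + 2*1 = 4
y[4] = 2*1 = 2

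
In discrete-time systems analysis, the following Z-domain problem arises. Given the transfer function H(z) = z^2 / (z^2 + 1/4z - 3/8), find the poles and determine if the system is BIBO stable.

Poles are roots of the denominator: z^2 + 1/4z - 3/8 = 0.
Quadratic formula: z = [-(1/4) +/- sqrt((1/4)^2 - 4*(-3/8))] / 2
Discriminant = 1/16 + 3/2 = 25/16; sqrt = 5/4.
z = (-1/4 +/- 5/4) / 2 => z = 1/2 or z = -3/4.
|p1| = 1/2, |p2| = 3/4.
For BIBO stability, all poles must lie inside the unit circle (|p| < 1).
System is STABLE since both |p| < 1.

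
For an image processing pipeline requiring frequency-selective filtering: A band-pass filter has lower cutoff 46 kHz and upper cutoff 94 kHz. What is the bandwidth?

Bandwidth = f_high - f_low
= 94 kHz - 46 kHz = 48 kHz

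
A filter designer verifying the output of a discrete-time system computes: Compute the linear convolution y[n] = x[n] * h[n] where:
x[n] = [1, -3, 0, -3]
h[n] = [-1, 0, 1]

y[n] = sum_k x[k]*h[n-k]. Output length = len(x) + len(h) - 1 = 4 + 3 - 1 = 6.
y[0] = 1*-1 = -1
y[1] = -3*-1 + 1*0 = 3
y[2] = 0*-1 + -3*0 + 1*1 = 1
y[3] = -3*-1 + 0*0 + -3*1 = 0
y[4] = -3*0 + 0*1 = 0
y[5] = -3*1 = -3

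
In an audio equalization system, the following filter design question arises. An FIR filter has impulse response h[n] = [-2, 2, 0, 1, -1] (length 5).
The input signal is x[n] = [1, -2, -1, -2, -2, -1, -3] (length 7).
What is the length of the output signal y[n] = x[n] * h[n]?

For linear convolution, the output length is:
len(y) = len(x) + len(h) - 1 = 7 + 5 - 1 = 11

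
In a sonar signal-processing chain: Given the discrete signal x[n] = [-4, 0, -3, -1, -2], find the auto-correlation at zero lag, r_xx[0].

The auto-correlation at zero lag r_xx[0] equals the signal energy.
r_xx[0] = sum of x[n]^2 = (-4)^2 + 0^2 + (-3)^2 + (-1)^2 + (-2)^2
= 16 + 0 + 9 + 1 + 4 = 30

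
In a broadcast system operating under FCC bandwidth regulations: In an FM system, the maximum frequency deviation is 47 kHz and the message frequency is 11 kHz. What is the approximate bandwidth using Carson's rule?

Carson's rule: BW = 2*(delta_f + f_m)
= 2*(47 + 11) kHz = 116 kHz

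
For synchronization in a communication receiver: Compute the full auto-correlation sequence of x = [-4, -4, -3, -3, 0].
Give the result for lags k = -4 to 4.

r_xx[k] = sum_m x[m]*x[m+k], indexed from 0, for k = -4 to 4:
  r_xx[-4] = x[4]*x[0] = 0
  r_xx[-3] = x[3]*x[0] + x[4]*x[1] = 12
  r_xx[-2] = x[2]*x[0] + x[3]*x[1] + x[4]*x[2] = 24
  r_xx[-1] = x[1]*x[0] + x[2]*x[1] + x[3]*x[2] + x[4]*x[3] = 37
  r_xx[0] = x[0]*x[0] + x[1]*x[1] + x[2]*x[2] + x[3]*x[3] + x[4]*x[4] = 50
  r_xx[1] = x[0]*x[1] + x[1]*x[2] + x[2]*x[3] + x[3]*x[4] = 37
  r_xx[2] = x[0]*x[2] + x[1]*x[3] + x[2]*x[4] = 24
  r_xx[3] = x[0]*x[3] + x[1]*x[4] = 12
  r_xx[4] = x[0]*x[4] = 0
r_xx = [0, 12, 24, 37, 50, 37, 24, 12, 0]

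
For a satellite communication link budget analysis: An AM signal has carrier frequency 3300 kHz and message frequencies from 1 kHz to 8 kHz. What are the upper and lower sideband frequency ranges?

Upper sideband (USB) = fc + [fm_low, fm_high] = 3300 + [1, 8] = [3301, 3308] kHz
Lower sideband (LSB) = fc - [fm_high, fm_low] = 3300 - [8, 1] = [3292, 3299] kHz
Total occupied spectrum: 3292 kHz to 3308 kHz (plus carrier at 3300 kHz)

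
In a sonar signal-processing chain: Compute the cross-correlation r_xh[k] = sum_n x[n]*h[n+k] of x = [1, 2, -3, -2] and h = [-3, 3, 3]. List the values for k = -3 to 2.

Both sequences indexed from 0 and zero outside their support.
Lags with overlap: k = -3 to 2.
  r_xh[-3] = x[3]*h[0] = 6
  r_xh[-2] = x[2]*h[0] + x[3]*h[1] = 3
  r_xh[-1] = x[1]*h[0] + x[2]*h[1] + x[3]*h[2] = -21
  r_xh[0] = x[0]*h[0] + x[1]*h[1] + x[2]*h[2] = -6
  r_xh[1] = x[0]*h[1] + x[1]*h[2] = 9
  r_xh[2] = x[0]*h[2] = 3
r_xh = [6, 3, -21, -6, 9, 3] (for k = -3, ..., 2)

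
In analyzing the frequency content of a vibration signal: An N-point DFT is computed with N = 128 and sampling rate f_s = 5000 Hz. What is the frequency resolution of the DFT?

DFT frequency resolution = f_s / N
= 5000 / 128 = 625/16 Hz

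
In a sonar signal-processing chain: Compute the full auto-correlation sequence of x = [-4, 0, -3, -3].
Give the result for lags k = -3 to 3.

r_xx[k] = sum_m x[m]*x[m+k], indexed from 0, for k = -3 to 3:
  r_xx[-3] = x[3]*x[0] = 12
  r_xx[-2] = x[2]*x[0] + x[3]*x[1] = 12
  r_xx[-1] = x[1]*x[0] + x[2]*x[1] + x[3]*x[2] = 9
  r_xx[0] = x[0]*x[0] + x[1]*x[1] + x[2]*x[2] + x[3]*x[3] = 34
  r_xx[1] = x[0]*x[1] + x[1]*x[2] + x[2]*x[3] = 9
  r_xx[2] = x[0]*x[2] + x[1]*x[3] = 12
  r_xx[3] = x[0]*x[3] = 12
r_xx = [12, 12, 9, 34, 9, 12, 12]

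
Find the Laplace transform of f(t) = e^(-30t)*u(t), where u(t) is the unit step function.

Standard Laplace transform pair:
e^(-at)*u(t) <-> 1/(s+a)
With a = 30: L{e^(-30t)*u(t)} = 1/(s+30), ROC: Re(s) > -30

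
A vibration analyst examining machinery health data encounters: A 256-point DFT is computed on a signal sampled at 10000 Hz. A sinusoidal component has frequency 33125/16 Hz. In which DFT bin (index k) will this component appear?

DFT frequency resolution = f_s/N = 10000/256 = 625/16 Hz
Bin index k = f_signal / resolution = 33125/16 / 625/16 = 53
The signal frequency 33125/16 Hz falls in DFT bin k = 53.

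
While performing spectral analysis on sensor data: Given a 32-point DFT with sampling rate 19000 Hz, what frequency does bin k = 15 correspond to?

The frequency of DFT bin k is: f_k = k * f_s / N
f_15 = 15 * 19000 / 32 = 35625/4 Hz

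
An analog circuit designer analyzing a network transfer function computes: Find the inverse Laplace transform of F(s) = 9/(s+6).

Standard pair: k/(s+a) <-> k*e^(-at)*u(t)
With k=9, a=6: f(t) = 9*e^(-6t)*u(t)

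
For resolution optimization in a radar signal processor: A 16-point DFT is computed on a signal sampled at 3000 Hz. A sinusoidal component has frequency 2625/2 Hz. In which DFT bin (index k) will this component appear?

DFT frequency resolution = f_s/N = 3000/16 = 375/2 Hz
Bin index k = f_signal / resolution = 2625/2 / 375/2 = 7
The signal frequency 2625/2 Hz falls in DFT bin k = 7.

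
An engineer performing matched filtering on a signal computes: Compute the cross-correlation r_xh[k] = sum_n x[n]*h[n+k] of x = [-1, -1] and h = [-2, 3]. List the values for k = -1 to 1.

Both sequences indexed from 0 and zero outside their support.
Lags with overlap: k = -1 to 1.
  r_xh[-1] = x[1]*h[0] = 2
  r_xh[0] = x[0]*h[0] + x[1]*h[1] = -1
  r_xh[1] = x[0]*h[1] = -3
r_xh = [2, -1, -3] (for k = -1, ..., 1)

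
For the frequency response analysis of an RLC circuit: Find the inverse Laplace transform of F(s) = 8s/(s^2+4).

Standard pair: s/(s^2+w^2) <-> cos(wt)*u(t)
With k=8, w=2: f(t) = 8*cos(2t)*u(t)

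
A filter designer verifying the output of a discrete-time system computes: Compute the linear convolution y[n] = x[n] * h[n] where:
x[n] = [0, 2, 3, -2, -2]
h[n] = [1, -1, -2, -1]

y[n] = sum_k x[k]*h[n-k]. Output length = len(x) + len(h) - 1 = 5 + 4 - 1 = 8.
y[0] = 0*1 = 0
y[1] = 2*1 + 0*-1 = 2
y[2] = 3*1 + 2*-1 + 0*-2 = 1
y[3] = -2*1 + 3*-1 + 2*-2 + 0*-1 = -9
y[4] = -2*1 + -2*-1 + 3*-2 + 2*-1 = -8
y[5] = -2*-1 + -2*-2 + 3*-1 = 3
y[6] = -2*-2 + -2*-1 = 6
y[7] = -2*-1 = 2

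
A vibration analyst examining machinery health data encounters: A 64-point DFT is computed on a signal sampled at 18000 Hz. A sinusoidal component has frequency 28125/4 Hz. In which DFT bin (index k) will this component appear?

DFT frequency resolution = f_s/N = 18000/64 = 1125/4 Hz
Bin index k = f_signal / resolution = 28125/4 / 1125/4 = 25
The signal frequency 28125/4 Hz falls in DFT bin k = 25.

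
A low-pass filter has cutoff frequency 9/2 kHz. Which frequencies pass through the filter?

A low-pass filter passes all frequencies below the cutoff frequency 9/2 kHz and attenuates higher frequencies.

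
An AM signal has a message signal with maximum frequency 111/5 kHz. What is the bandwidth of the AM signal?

In AM (double-sideband), the bandwidth is twice the message frequency.
BW = 2 * f_m = 2 * 111/5 kHz = 222/5 kHz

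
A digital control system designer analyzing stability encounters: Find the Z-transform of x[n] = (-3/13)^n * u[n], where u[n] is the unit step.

The Z-transform of a^n * u[n] is z/(z-a) for |z| > |a|.
Here a = -3/13, so X(z) = z/(z - (-3/13)) = 13z/(13z + 3)
ROC: |z| > 3/13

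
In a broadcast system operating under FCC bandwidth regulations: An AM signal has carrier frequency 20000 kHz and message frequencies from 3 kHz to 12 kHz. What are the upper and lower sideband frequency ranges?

Upper sideband (USB) = fc + [fm_low, fm_high] = 20000 + [3, 12] = [20003, 20012] kHz
Lower sideband (LSB) = fc - [fm_high, fm_low] = 20000 - [12, 3] = [19988, 19997] kHz
Total occupied spectrum: 19988 kHz to 20012 kHz (plus carrier at 20000 kHz)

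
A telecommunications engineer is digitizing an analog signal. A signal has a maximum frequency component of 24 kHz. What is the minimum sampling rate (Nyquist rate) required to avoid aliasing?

By the Nyquist-Shannon sampling theorem,
the minimum sampling rate (Nyquist rate) must be at least 2 * f_max.
Nyquist rate = 2 * 24 kHz = 48 kHz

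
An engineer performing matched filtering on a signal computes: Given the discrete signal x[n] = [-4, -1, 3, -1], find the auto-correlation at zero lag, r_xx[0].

The auto-correlation at zero lag r_xx[0] equals the signal energy.
r_xx[0] = sum of x[n]^2 = (-4)^2 + (-1)^2 + 3^2 + (-1)^2
= 16 + 1 + 9 + 1 = 27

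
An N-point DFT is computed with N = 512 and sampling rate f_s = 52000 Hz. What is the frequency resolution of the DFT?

DFT frequency resolution = f_s / N
= 52000 / 512 = 1625/16 Hz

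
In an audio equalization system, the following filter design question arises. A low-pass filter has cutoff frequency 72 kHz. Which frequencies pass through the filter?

A low-pass filter passes all frequencies below the cutoff frequency 72 kHz and attenuates higher frequencies.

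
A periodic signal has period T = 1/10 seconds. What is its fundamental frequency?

The fundamental frequency is the reciprocal of the period.
f = 1/T = 1/(1/10) = 10 Hz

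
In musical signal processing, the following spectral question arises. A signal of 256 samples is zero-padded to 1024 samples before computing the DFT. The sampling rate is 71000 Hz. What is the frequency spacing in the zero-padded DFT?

Original DFT: N = 256, resolution = f_s/N = 71000/256 = 8875/32 Hz
Zero-padded DFT: N = 1024, resolution = f_s/N = 71000/1024 = 8875/128 Hz
Zero-padding interpolates the spectrum (finer frequency grid)
but does NOT improve the true spectral resolution (ability to resolve close frequencies).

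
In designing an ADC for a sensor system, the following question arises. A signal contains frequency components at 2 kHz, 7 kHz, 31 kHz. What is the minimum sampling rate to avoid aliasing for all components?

The highest frequency component is f_max = 31 kHz.
Nyquist rate = 2 * f_max = 2 * 31 kHz = 62 kHz.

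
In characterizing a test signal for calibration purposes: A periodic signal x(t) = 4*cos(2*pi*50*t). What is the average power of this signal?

Average power of A*cos(wt) is A^2/2.
P = 4^2 / 2 = 16/2 = 8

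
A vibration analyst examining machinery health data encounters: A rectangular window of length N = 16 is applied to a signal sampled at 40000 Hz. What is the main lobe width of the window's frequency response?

For a rectangular window of length N,
the main lobe width in frequency is 2*f_s/N.
= 2*40000/16 = 5000 Hz
This determines the minimum frequency separation for resolving two sinusoids.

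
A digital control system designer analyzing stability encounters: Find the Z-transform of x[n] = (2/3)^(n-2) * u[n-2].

Time-shifting property: if X(z) = Z{x[n]}, then Z{x[n-d]} = z^(-d) * X(z)
X(z) = z/(z - 2/3) for x[n] = (2/3)^n * u[n]
Z{x[n-2]} = z^(-2) * z/(z - 2/3) = z^(-1)/(z - 2/3)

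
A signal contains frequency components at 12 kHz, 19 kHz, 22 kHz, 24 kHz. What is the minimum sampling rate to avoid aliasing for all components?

The highest frequency component is f_max = 24 kHz.
Nyquist rate = 2 * f_max = 2 * 24 kHz = 48 kHz.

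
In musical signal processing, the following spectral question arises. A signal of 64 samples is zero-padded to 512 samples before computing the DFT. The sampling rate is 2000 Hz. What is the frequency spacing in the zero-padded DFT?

Original DFT: N = 64, resolution = f_s/N = 2000/64 = 125/4 Hz
Zero-padded DFT: N = 512, resolution = f_s/N = 2000/512 = 125/32 Hz
Zero-padding interpolates the spectrum (finer frequency grid)
but does NOT improve the true spectral resolution (ability to resolve close frequencies).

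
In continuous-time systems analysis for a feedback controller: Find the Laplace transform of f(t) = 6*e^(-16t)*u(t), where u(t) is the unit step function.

Standard Laplace transform pair:
e^(-at)*u(t) <-> 1/(s+a)
With a = 16: L{6*e^(-16t)*u(t)} = 6/(s+16), ROC: Re(s) > -16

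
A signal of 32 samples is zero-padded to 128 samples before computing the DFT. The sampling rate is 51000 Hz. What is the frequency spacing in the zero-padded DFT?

Original DFT: N = 32, resolution = f_s/N = 51000/32 = 6375/4 Hz
Zero-padded DFT: N = 128, resolution = f_s/N = 51000/128 = 6375/16 Hz
Zero-padding interpolates the spectrum (finer frequency grid)
but does NOT improve the true spectral resolution (ability to resolve close frequencies).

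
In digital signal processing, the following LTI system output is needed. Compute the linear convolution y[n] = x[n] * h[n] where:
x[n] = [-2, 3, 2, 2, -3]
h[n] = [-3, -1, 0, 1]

y[n] = sum_k x[k]*h[n-k]. Output length = len(x) + len(h) - 1 = 5 + 4 - 1 = 8.
y[0] = -2*-3 = 6
y[1] = 3*-3 + -2*-1 = -7
y[2] = 2*-3 + 3*-1 + -2*0 = -9
y[3] = 2*-3 + 2*-1 + 3*0 + -2*1 = -10
y[4] = -3*-3 + 2*-1 + 2*0 + 3*1 = 10
y[5] = -3*-1 + 2*0 + 2*1 = 5
y[6] = -3*0 + 2*1 = 2
y[7] = -3*1 = -3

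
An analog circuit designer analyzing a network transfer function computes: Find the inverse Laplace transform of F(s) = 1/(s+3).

Standard pair: k/(s+a) <-> k*e^(-at)*u(t)
With k=1, a=3: f(t) = e^(-3t)*u(t)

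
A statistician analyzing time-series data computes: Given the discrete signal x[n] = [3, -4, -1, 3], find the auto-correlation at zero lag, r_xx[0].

The auto-correlation at zero lag r_xx[0] equals the signal energy.
r_xx[0] = sum of x[n]^2 = 3^2 + (-4)^2 + (-1)^2 + 3^2
= 9 + 16 + 1 + 9 = 35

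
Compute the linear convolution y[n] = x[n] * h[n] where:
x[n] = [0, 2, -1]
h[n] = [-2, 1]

y[n] = sum_k x[k]*h[n-k]. Output length = len(x) + len(h) - 1 = 3 + 2 - 1 = 4.
y[0] = 0*-2 = 0
y[1] = 2*-2 + 0*1 = -4
y[2] = -1*-2 + 2*1 = 4
y[3] = -1*1 = -1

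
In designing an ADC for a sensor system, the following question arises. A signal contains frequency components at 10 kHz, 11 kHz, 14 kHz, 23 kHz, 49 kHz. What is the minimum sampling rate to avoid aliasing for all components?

The highest frequency component is f_max = 49 kHz.
Nyquist rate = 2 * f_max = 2 * 49 kHz = 98 kHz.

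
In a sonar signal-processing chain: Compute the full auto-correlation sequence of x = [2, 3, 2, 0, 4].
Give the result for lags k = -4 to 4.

r_xx[k] = sum_m x[m]*x[m+k], indexed from 0, for k = -4 to 4:
  r_xx[-4] = x[4]*x[0] = 8
  r_xx[-3] = x[3]*x[0] + x[4]*x[1] = 12
  r_xx[-2] = x[2]*x[0] + x[3]*x[1] + x[4]*x[2] = 12
  r_xx[-1] = x[1]*x[0] + x[2]*x[1] + x[3]*x[2] + x[4]*x[3] = 12
  r_xx[0] = x[0]*x[0] + x[1]*x[1] + x[2]*x[2] + x[3]*x[3] + x[4]*x[4] = 33
  r_xx[1] = x[0]*x[1] + x[1]*x[2] + x[2]*x[3] + x[3]*x[4] = 12
  r_xx[2] = x[0]*x[2] + x[1]*x[3] + x[2]*x[4] = 12
  r_xx[3] = x[0]*x[3] + x[1]*x[4] = 12
  r_xx[4] = x[0]*x[4] = 8
r_xx = [8, 12, 12, 12, 33, 12, 12, 12, 8]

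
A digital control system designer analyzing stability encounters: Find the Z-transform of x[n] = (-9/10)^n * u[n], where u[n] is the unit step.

The Z-transform of a^n * u[n] is z/(z-a) for |z| > |a|.
Here a = -9/10, so X(z) = z/(z - (-9/10)) = 10z/(10z + 9)
ROC: |z| > 9/10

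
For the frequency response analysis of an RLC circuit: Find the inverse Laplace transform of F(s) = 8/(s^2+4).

Standard pair: w/(s^2+w^2) <-> sin(wt)*u(t)
Recognize w^2 = 4, so w = 2; numerator 8 = 4*2.
f(t) = 4*sin(2t)*u(t)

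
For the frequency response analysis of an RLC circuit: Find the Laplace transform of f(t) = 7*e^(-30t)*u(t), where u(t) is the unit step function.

Standard Laplace transform pair:
e^(-at)*u(t) <-> 1/(s+a)
With a = 30: L{7*e^(-30t)*u(t)} = 7/(s+30), ROC: Re(s) > -30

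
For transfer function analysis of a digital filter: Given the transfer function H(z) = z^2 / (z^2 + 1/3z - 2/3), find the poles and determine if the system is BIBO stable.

Poles are roots of the denominator: z^2 + 1/3z - 2/3 = 0.
Quadratic formula: z = [-(1/3) +/- sqrt((1/3)^2 - 4*(-2/3))] / 2
Discriminant = 1/9 + 8/3 = 25/9; sqrt = 5/3.
z = (-1/3 +/- 5/3) / 2 => z = 2/3 or z = -1.
|p1| = 1, |p2| = 2/3.
For BIBO stability, all poles must lie inside the unit circle (|p| < 1).
System is UNSTABLE since at least one |p| >= 1.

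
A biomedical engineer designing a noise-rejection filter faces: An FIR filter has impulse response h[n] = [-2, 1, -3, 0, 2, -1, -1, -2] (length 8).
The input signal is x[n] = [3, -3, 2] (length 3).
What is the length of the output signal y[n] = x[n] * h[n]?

For linear convolution, the output length is:
len(y) = len(x) + len(h) - 1 = 3 + 8 - 1 = 10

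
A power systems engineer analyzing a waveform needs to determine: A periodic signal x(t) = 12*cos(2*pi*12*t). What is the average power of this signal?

Average power of A*cos(wt) is A^2/2.
P = 12^2 / 2 = 144/2 = 72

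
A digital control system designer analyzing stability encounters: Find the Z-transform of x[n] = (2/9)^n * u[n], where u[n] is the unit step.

The Z-transform of a^n * u[n] is z/(z-a) for |z| > |a|.
Here a = 2/9, so X(z) = z/(z - (2/9)) = 9z/(9z - 2)
ROC: |z| > 2/9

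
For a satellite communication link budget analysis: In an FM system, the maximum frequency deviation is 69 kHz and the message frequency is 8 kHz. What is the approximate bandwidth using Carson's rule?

Carson's rule: BW = 2*(delta_f + f_m)
= 2*(69 + 8) kHz = 154 kHz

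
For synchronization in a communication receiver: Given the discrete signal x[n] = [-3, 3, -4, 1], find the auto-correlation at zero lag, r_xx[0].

The auto-correlation at zero lag r_xx[0] equals the signal energy.
r_xx[0] = sum of x[n]^2 = (-3)^2 + 3^2 + (-4)^2 + 1^2
= 9 + 9 + 16 + 1 = 35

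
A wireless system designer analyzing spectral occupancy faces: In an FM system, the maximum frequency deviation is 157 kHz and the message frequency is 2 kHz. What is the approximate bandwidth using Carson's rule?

Carson's rule: BW = 2*(delta_f + f_m)
= 2*(157 + 2) kHz = 318 kHz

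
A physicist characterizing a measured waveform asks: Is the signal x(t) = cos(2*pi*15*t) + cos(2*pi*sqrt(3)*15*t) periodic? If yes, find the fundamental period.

f1 = 15 Hz, f2 = 15*sqrt(3) Hz
Ratio f2/f1 = sqrt(3), which is irrational.
Since the frequency ratio is irrational, no common period exists.
The signal is not periodic.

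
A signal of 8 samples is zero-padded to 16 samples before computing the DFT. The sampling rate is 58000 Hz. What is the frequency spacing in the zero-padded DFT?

Original DFT: N = 8, resolution = f_s/N = 58000/8 = 7250 Hz
Zero-padded DFT: N = 16, resolution = f_s/N = 58000/16 = 3625 Hz
Zero-padding interpolates the spectrum (finer frequency grid)
but does NOT improve the true spectral resolution (ability to resolve close frequencies).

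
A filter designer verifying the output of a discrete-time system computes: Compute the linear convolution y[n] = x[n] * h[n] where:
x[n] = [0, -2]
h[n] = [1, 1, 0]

y[n] = sum_k x[k]*h[n-k]. Output length = len(x) + len(h) - 1 = 2 + 3 - 1 = 4.
y[0] = 0*1 = 0
y[1] = -2*1 + 0*1 = -2
y[2] = -2*1 + 0*0 = -2
y[3] = -2*0 = 0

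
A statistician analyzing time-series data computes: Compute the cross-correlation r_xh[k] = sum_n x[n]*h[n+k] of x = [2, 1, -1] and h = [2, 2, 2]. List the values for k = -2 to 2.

Both sequences indexed from 0 and zero outside their support.
Lags with overlap: k = -2 to 2.
  r_xh[-2] = x[2]*h[0] = -2
  r_xh[-1] = x[1]*h[0] + x[2]*h[1] = 0
  r_xh[0] = x[0]*h[0] + x[1]*h[1] + x[2]*h[2] = 4
  r_xh[1] = x[0]*h[1] + x[1]*h[2] = 6
  r_xh[2] = x[0]*h[2] = 4
r_xh = [-2, 0, 4, 6, 4] (for k = -2, ..., 2)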